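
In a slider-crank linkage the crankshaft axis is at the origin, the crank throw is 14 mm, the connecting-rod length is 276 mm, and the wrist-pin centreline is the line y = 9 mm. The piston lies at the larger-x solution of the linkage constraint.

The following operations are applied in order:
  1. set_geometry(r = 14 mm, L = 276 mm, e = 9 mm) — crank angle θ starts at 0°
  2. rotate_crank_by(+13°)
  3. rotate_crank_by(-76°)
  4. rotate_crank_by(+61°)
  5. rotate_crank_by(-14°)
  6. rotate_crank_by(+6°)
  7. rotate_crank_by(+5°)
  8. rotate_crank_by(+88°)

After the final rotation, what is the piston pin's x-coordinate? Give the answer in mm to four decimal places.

set_geometry: r = 14 mm, L = 276 mm, e = 9 mm; θ ← 0°
rotate_crank_by(+13°): θ ← 0° +13° = 13°
rotate_crank_by(-76°): θ ← 13° -76° = -63°
rotate_crank_by(+61°): θ ← -63° +61° = -2°
rotate_crank_by(-14°): θ ← -2° -14° = -16°
rotate_crank_by(+6°): θ ← -16° +6° = -10°
rotate_crank_by(+5°): θ ← -10° +5° = -5°
rotate_crank_by(+88°): θ ← -5° +88° = 83°
crank pin P = (r cos θ, r sin θ) = (1.706171, 13.895646)
h = r sin θ − e = 13.895646 − 9 = 4.895646
x = r cos θ + √(L² − h²) = 1.706171 + √(76176.0 − 23.9674) = 1.706171 + 275.956577 = 277.662748

277.6627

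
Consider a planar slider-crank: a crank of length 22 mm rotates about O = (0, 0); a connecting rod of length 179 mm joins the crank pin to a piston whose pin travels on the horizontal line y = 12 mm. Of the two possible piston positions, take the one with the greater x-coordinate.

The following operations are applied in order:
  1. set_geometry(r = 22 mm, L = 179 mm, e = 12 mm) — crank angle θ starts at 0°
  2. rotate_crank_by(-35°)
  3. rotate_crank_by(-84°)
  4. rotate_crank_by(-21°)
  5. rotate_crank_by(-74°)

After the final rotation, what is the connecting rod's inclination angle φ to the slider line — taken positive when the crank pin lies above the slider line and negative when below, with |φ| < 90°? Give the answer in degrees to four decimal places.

0.0967

set_geometry: r = 22 mm, L = 179 mm, e = 12 mm; θ ← 0°
rotate_crank_by(-35°): θ ← 0° -35° = -35°
rotate_crank_by(-84°): θ ← -35° -84° = -119°
rotate_crank_by(-21°): θ ← -119° -21° = -140°
rotate_crank_by(-74°): θ ← -140° -74° = -214°
crank pin P = (r cos θ, r sin θ) = (-18.238827, 12.302244)
h = r sin θ − e = 12.302244 − 12 = 0.302244
sin φ = h / L = 0.302244 / 179 = 0.00168851
φ = arcsin(0.00168851) = 0.096745°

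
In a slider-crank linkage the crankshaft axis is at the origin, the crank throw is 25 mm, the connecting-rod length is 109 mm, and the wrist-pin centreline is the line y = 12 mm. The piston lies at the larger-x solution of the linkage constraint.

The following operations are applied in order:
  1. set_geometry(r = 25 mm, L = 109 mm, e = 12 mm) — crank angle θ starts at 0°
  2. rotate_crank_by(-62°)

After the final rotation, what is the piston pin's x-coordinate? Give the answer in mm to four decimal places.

115.2741

set_geometry: r = 25 mm, L = 109 mm, e = 12 mm; θ ← 0°
rotate_crank_by(-62°): θ ← 0° -62° = -62°
crank pin P = (r cos θ, r sin θ) = (11.736789, -22.073690)
h = r sin θ − e = -22.073690 − 12 = -34.073690
x = r cos θ + √(L² − h²) = 11.736789 + √(11881.0 − 1161.0163) = 11.736789 + 103.537354 = 115.274143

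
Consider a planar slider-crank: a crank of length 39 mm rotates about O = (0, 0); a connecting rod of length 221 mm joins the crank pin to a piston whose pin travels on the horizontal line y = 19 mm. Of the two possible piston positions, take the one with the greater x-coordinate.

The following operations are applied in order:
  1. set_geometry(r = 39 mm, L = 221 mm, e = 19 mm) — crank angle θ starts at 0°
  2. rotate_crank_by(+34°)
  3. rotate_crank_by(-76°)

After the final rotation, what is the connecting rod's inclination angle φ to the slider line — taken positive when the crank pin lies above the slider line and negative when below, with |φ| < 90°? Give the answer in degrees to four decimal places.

-11.7742

set_geometry: r = 39 mm, L = 221 mm, e = 19 mm; θ ← 0°
rotate_crank_by(+34°): θ ← 0° +34° = 34°
rotate_crank_by(-76°): θ ← 34° -76° = -42°
crank pin P = (r cos θ, r sin θ) = (28.982648, -26.096094)
h = r sin θ − e = -26.096094 − 19 = -45.096094
sin φ = h / L = -45.096094 / 221 = -0.20405472
φ = arcsin(-0.20405472) = -11.774169°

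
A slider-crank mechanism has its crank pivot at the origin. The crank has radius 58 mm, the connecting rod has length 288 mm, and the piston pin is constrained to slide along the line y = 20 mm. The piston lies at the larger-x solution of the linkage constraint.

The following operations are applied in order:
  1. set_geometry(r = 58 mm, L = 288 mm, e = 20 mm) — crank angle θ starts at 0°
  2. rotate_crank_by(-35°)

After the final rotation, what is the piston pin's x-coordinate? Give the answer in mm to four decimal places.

330.5419

set_geometry: r = 58 mm, L = 288 mm, e = 20 mm; θ ← 0°
rotate_crank_by(-35°): θ ← 0° -35° = -35°
crank pin P = (r cos θ, r sin θ) = (47.510819, -33.267433)
h = r sin θ − e = -33.267433 − 20 = -53.267433
x = r cos θ + √(L² − h²) = 47.510819 + √(82944.0 − 2837.4195) = 47.510819 + 283.031059 = 330.541878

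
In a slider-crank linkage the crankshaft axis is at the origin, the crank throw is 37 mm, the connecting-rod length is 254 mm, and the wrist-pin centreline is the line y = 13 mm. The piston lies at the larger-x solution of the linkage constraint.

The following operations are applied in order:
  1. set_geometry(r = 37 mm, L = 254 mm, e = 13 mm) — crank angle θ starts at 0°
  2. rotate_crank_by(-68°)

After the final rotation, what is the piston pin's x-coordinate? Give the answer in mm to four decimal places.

set_geometry: r = 37 mm, L = 254 mm, e = 13 mm; θ ← 0°
rotate_crank_by(-68°): θ ← 0° -68° = -68°
crank pin P = (r cos θ, r sin θ) = (13.860444, -34.305803)
h = r sin θ − e = -34.305803 − 13 = -47.305803
x = r cos θ + √(L² − h²) = 13.860444 + √(64516.0 − 2237.8390) = 13.860444 + 249.555928 = 263.416372

263.4164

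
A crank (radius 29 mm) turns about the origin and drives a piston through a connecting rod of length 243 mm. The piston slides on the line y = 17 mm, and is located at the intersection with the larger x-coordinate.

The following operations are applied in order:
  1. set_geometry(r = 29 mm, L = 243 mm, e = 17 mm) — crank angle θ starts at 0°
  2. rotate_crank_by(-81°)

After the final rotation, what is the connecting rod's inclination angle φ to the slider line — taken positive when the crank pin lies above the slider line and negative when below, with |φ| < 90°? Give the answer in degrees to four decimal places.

-10.8262

set_geometry: r = 29 mm, L = 243 mm, e = 17 mm; θ ← 0°
rotate_crank_by(-81°): θ ← 0° -81° = -81°
crank pin P = (r cos θ, r sin θ) = (4.536599, -28.642962)
h = r sin θ − e = -28.642962 − 17 = -45.642962
sin φ = h / L = -45.642962 / 243 = -0.18783112
φ = arcsin(-0.18783112) = -10.826238°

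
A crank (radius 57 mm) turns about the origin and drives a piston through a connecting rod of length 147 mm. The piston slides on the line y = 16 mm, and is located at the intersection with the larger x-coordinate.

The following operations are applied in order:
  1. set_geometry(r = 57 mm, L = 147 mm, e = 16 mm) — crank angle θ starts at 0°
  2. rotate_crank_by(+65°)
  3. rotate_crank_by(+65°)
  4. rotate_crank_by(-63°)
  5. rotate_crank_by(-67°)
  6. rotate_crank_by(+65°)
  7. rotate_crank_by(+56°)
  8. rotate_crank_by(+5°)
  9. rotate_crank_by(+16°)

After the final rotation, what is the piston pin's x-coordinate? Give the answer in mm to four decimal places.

100.8382

set_geometry: r = 57 mm, L = 147 mm, e = 16 mm; θ ← 0°
rotate_crank_by(+65°): θ ← 0° +65° = 65°
rotate_crank_by(+65°): θ ← 65° +65° = 130°
rotate_crank_by(-63°): θ ← 130° -63° = 67°
rotate_crank_by(-67°): θ ← 67° -67° = 0°
rotate_crank_by(+65°): θ ← 0° +65° = 65°
rotate_crank_by(+56°): θ ← 65° +56° = 121°
rotate_crank_by(+5°): θ ← 121° +5° = 126°
rotate_crank_by(+16°): θ ← 126° +16° = 142°
crank pin P = (r cos θ, r sin θ) = (-44.916613, 35.092704)
h = r sin θ − e = 35.092704 − 16 = 19.092704
x = r cos θ + √(L² − h²) = -44.916613 + √(21609.0 − 364.5313) = -44.916613 + 145.754824 = 100.838211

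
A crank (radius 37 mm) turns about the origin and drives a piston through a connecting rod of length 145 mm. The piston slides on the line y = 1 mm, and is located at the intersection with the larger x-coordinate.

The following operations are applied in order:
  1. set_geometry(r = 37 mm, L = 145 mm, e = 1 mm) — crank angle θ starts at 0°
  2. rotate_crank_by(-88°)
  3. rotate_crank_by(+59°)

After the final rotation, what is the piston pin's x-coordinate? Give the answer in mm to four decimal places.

176.1189

set_geometry: r = 37 mm, L = 145 mm, e = 1 mm; θ ← 0°
rotate_crank_by(-88°): θ ← 0° -88° = -88°
rotate_crank_by(+59°): θ ← -88° +59° = -29°
crank pin P = (r cos θ, r sin θ) = (32.360929, -17.937956)
h = r sin θ − e = -17.937956 − 1 = -18.937956
x = r cos θ + √(L² − h²) = 32.360929 + √(21025.0 − 358.6462) = 32.360929 + 143.757970 = 176.118899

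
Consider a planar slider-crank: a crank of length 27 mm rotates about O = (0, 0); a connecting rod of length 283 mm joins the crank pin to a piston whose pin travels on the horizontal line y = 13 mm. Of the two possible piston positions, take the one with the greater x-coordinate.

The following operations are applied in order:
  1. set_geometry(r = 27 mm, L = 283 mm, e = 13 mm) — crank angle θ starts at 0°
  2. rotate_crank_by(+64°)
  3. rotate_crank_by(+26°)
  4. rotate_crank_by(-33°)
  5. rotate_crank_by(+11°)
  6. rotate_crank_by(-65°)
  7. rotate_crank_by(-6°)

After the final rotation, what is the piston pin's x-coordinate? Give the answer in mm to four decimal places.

309.5957

set_geometry: r = 27 mm, L = 283 mm, e = 13 mm; θ ← 0°
rotate_crank_by(+64°): θ ← 0° +64° = 64°
rotate_crank_by(+26°): θ ← 64° +26° = 90°
rotate_crank_by(-33°): θ ← 90° -33° = 57°
rotate_crank_by(+11°): θ ← 57° +11° = 68°
rotate_crank_by(-65°): θ ← 68° -65° = 3°
rotate_crank_by(-6°): θ ← 3° -6° = -3°
crank pin P = (r cos θ, r sin θ) = (26.962997, -1.413071)
h = r sin θ − e = -1.413071 − 13 = -14.413071
x = r cos θ + √(L² − h²) = 26.962997 + √(80089.0 − 207.7366) = 26.962997 + 282.632736 = 309.595733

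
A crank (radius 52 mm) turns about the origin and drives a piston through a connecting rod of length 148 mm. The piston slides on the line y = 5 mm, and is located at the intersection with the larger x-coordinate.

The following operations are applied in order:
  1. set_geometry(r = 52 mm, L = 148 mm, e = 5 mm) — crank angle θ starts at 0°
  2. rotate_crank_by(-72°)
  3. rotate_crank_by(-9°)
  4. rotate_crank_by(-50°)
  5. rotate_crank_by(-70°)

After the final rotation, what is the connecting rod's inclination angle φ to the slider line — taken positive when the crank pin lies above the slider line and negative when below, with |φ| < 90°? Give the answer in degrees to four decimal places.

set_geometry: r = 52 mm, L = 148 mm, e = 5 mm; θ ← 0°
rotate_crank_by(-72°): θ ← 0° -72° = -72°
rotate_crank_by(-9°): θ ← -72° -9° = -81°
rotate_crank_by(-50°): θ ← -81° -50° = -131°
rotate_crank_by(-70°): θ ← -131° -70° = -201°
crank pin P = (r cos θ, r sin θ) = (-48.546182, 18.635133)
h = r sin θ − e = 18.635133 − 5 = 13.635133
sin φ = h / L = 13.635133 / 148 = 0.09212928
φ = arcsin(0.09212928) = 5.286115°

5.2861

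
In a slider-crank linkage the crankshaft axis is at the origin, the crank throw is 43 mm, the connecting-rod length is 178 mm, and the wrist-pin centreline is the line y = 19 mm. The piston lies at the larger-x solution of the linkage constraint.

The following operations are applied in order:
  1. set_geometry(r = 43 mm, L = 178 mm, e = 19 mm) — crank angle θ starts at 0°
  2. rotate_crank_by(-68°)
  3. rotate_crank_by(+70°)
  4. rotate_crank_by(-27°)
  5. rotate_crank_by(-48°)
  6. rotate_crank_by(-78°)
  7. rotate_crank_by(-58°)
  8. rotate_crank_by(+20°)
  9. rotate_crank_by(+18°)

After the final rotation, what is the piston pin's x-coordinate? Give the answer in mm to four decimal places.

set_geometry: r = 43 mm, L = 178 mm, e = 19 mm; θ ← 0°
rotate_crank_by(-68°): θ ← 0° -68° = -68°
rotate_crank_by(+70°): θ ← -68° +70° = 2°
rotate_crank_by(-27°): θ ← 2° -27° = -25°
rotate_crank_by(-48°): θ ← -25° -48° = -73°
rotate_crank_by(-78°): θ ← -73° -78° = -151°
rotate_crank_by(-58°): θ ← -151° -58° = -209°
rotate_crank_by(+20°): θ ← -209° +20° = -189°
rotate_crank_by(+18°): θ ← -189° +18° = -171°
crank pin P = (r cos θ, r sin θ) = (-42.470599, -6.726682)
h = r sin θ − e = -6.726682 − 19 = -25.726682
x = r cos θ + √(L² − h²) = -42.470599 + √(31684.0 − 661.8622) = -42.470599 + 176.131025 = 133.660426

133.6604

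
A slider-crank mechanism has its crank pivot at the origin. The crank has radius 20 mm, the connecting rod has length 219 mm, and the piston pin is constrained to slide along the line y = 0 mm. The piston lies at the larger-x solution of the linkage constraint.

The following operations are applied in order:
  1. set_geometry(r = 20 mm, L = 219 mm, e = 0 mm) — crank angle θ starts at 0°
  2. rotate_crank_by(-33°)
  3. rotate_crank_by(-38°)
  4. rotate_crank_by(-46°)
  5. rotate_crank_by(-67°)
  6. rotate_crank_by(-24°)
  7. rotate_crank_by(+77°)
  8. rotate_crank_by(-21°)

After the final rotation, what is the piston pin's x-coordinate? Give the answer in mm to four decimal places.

set_geometry: r = 20 mm, L = 219 mm, e = 0 mm; θ ← 0°
rotate_crank_by(-33°): θ ← 0° -33° = -33°
rotate_crank_by(-38°): θ ← -33° -38° = -71°
rotate_crank_by(-46°): θ ← -71° -46° = -117°
rotate_crank_by(-67°): θ ← -117° -67° = -184°
rotate_crank_by(-24°): θ ← -184° -24° = -208°
rotate_crank_by(+77°): θ ← -208° +77° = -131°
rotate_crank_by(-21°): θ ← -131° -21° = -152°
crank pin P = (r cos θ, r sin θ) = (-17.658952, -9.389431)
h = r sin θ − e = -9.389431 − 0 = -9.389431
x = r cos θ + √(L² − h²) = -17.658952 + √(47961.0 − 88.1614) = -17.658952 + 218.798626 = 201.139674

201.1397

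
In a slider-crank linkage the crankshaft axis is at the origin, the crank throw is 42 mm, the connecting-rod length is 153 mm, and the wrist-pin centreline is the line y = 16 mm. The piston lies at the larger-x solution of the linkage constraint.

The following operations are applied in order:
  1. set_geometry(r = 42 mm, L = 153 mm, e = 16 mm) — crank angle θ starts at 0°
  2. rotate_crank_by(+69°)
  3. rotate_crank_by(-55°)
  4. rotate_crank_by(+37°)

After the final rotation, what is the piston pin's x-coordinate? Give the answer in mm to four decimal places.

178.5239

set_geometry: r = 42 mm, L = 153 mm, e = 16 mm; θ ← 0°
rotate_crank_by(+69°): θ ← 0° +69° = 69°
rotate_crank_by(-55°): θ ← 69° -55° = 14°
rotate_crank_by(+37°): θ ← 14° +37° = 51°
crank pin P = (r cos θ, r sin θ) = (26.431456, 32.640130)
h = r sin θ − e = 32.640130 − 16 = 16.640130
x = r cos θ + √(L² − h²) = 26.431456 + √(23409.0 − 276.8939) = 26.431456 + 152.092426 = 178.523882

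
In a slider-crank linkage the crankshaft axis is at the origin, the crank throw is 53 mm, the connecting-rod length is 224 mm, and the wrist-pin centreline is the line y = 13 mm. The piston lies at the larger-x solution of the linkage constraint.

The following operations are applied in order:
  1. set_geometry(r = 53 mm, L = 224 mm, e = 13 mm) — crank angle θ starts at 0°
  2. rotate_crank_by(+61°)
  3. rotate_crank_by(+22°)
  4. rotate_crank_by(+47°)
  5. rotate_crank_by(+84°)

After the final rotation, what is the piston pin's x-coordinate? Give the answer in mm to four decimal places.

set_geometry: r = 53 mm, L = 224 mm, e = 13 mm; θ ← 0°
rotate_crank_by(+61°): θ ← 0° +61° = 61°
rotate_crank_by(+22°): θ ← 61° +22° = 83°
rotate_crank_by(+47°): θ ← 83° +47° = 130°
rotate_crank_by(+84°): θ ← 130° +84° = 214°
crank pin P = (r cos θ, r sin θ) = (-43.938991, -29.637224)
h = r sin θ − e = -29.637224 − 13 = -42.637224
x = r cos θ + √(L² − h²) = -43.938991 + √(50176.0 − 1817.9329) = -43.938991 + 219.904677 = 175.965686

175.9657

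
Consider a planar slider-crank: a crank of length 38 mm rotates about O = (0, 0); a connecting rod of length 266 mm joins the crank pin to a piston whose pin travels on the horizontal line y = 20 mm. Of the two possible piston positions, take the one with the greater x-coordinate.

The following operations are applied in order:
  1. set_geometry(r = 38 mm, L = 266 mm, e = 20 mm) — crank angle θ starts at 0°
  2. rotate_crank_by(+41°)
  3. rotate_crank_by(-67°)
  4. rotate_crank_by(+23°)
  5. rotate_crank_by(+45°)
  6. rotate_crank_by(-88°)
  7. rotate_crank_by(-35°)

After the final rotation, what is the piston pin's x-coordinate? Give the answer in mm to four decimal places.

set_geometry: r = 38 mm, L = 266 mm, e = 20 mm; θ ← 0°
rotate_crank_by(+41°): θ ← 0° +41° = 41°
rotate_crank_by(-67°): θ ← 41° -67° = -26°
rotate_crank_by(+23°): θ ← -26° +23° = -3°
rotate_crank_by(+45°): θ ← -3° +45° = 42°
rotate_crank_by(-88°): θ ← 42° -88° = -46°
rotate_crank_by(-35°): θ ← -46° -35° = -81°
crank pin P = (r cos θ, r sin θ) = (5.944510, -37.532157)
h = r sin θ − e = -37.532157 − 20 = -57.532157
x = r cos θ + √(L² − h²) = 5.944510 + √(70756.0 − 3309.9491) = 5.944510 + 259.703775 = 265.648285

265.6483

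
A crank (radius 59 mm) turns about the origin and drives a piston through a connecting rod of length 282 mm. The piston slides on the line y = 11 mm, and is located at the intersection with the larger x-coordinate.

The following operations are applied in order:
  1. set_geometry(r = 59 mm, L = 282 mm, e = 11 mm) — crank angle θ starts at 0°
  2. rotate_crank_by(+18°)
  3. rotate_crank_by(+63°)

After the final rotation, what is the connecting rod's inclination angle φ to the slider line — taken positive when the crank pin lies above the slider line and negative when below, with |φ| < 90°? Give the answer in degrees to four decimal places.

9.6505

set_geometry: r = 59 mm, L = 282 mm, e = 11 mm; θ ← 0°
rotate_crank_by(+18°): θ ← 0° +18° = 18°
rotate_crank_by(+63°): θ ← 18° +63° = 81°
crank pin P = (r cos θ, r sin θ) = (9.229633, 58.273612)
h = r sin θ − e = 58.273612 − 11 = 47.273612
sin φ = h / L = 47.273612 / 282 = 0.16763692
φ = arcsin(0.16763692) = 9.650453°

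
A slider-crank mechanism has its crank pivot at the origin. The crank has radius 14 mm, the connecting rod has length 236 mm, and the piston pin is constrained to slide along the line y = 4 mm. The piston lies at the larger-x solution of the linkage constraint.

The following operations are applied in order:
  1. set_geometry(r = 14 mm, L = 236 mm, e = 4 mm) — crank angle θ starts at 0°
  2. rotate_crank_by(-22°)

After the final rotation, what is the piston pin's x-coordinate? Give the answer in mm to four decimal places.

set_geometry: r = 14 mm, L = 236 mm, e = 4 mm; θ ← 0°
rotate_crank_by(-22°): θ ← 0° -22° = -22°
crank pin P = (r cos θ, r sin θ) = (12.980574, -5.244492)
h = r sin θ − e = -5.244492 − 4 = -9.244492
x = r cos θ + √(L² − h²) = 12.980574 + √(55696.0 − 85.4606) = 12.980574 + 235.818870 = 248.799444

248.7994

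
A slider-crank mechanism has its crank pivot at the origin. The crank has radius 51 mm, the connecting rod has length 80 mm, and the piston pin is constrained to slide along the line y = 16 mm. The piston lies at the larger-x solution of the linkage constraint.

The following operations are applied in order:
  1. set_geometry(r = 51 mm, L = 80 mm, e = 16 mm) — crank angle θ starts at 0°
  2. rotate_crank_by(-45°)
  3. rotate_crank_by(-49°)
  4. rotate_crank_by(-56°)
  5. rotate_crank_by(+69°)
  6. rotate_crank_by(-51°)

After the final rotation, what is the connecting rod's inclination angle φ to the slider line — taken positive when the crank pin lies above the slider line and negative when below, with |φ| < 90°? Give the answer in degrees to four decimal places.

-42.3575

set_geometry: r = 51 mm, L = 80 mm, e = 16 mm; θ ← 0°
rotate_crank_by(-45°): θ ← 0° -45° = -45°
rotate_crank_by(-49°): θ ← -45° -49° = -94°
rotate_crank_by(-56°): θ ← -94° -56° = -150°
rotate_crank_by(+69°): θ ← -150° +69° = -81°
rotate_crank_by(-51°): θ ← -81° -51° = -132°
crank pin P = (r cos θ, r sin θ) = (-34.125661, -37.900386)
h = r sin θ − e = -37.900386 − 16 = -53.900386
sin φ = h / L = -53.900386 / 80 = -0.67375483
φ = arcsin(-0.67375483) = -42.357530°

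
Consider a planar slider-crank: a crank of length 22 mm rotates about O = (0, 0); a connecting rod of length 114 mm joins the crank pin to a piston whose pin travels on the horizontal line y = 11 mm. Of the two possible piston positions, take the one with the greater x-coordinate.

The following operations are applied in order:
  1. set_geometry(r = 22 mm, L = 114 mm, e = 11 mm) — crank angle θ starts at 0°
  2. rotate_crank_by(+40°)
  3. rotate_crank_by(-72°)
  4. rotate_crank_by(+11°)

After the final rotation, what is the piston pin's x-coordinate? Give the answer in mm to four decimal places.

set_geometry: r = 22 mm, L = 114 mm, e = 11 mm; θ ← 0°
rotate_crank_by(+40°): θ ← 0° +40° = 40°
rotate_crank_by(-72°): θ ← 40° -72° = -32°
rotate_crank_by(+11°): θ ← -32° +11° = -21°
crank pin P = (r cos θ, r sin θ) = (20.538769, -7.884095)
h = r sin θ − e = -7.884095 − 11 = -18.884095
x = r cos θ + √(L² − h²) = 20.538769 + √(12996.0 − 356.6090) = 20.538769 + 112.425046 = 132.963815

132.9638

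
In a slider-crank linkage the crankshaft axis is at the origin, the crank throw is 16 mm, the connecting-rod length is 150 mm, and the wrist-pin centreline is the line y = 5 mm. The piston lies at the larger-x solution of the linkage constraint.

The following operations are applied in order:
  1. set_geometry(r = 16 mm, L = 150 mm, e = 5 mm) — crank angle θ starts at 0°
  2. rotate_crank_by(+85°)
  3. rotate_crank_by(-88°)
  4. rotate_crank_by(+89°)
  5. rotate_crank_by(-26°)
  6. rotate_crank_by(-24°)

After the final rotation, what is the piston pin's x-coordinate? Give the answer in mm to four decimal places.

set_geometry: r = 16 mm, L = 150 mm, e = 5 mm; θ ← 0°
rotate_crank_by(+85°): θ ← 0° +85° = 85°
rotate_crank_by(-88°): θ ← 85° -88° = -3°
rotate_crank_by(+89°): θ ← -3° +89° = 86°
rotate_crank_by(-26°): θ ← 86° -26° = 60°
rotate_crank_by(-24°): θ ← 60° -24° = 36°
crank pin P = (r cos θ, r sin θ) = (12.944272, 9.404564)
h = r sin θ − e = 9.404564 − 5 = 4.404564
x = r cos θ + √(L² − h²) = 12.944272 + √(22500.0 − 19.4002) = 12.944272 + 149.935319 = 162.879591

162.8796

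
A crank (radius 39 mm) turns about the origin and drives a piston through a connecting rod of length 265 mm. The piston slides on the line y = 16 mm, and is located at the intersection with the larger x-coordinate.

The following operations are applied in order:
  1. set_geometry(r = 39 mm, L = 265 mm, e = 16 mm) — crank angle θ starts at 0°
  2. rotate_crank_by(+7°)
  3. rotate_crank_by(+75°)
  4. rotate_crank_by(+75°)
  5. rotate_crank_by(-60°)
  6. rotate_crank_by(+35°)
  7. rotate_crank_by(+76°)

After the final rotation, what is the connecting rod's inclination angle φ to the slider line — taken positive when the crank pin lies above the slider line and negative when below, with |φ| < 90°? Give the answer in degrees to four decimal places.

set_geometry: r = 39 mm, L = 265 mm, e = 16 mm; θ ← 0°
rotate_crank_by(+7°): θ ← 0° +7° = 7°
rotate_crank_by(+75°): θ ← 7° +75° = 82°
rotate_crank_by(+75°): θ ← 82° +75° = 157°
rotate_crank_by(-60°): θ ← 157° -60° = 97°
rotate_crank_by(+35°): θ ← 97° +35° = 132°
rotate_crank_by(+76°): θ ← 132° +76° = 208°
crank pin P = (r cos θ, r sin θ) = (-34.434956, -18.309391)
h = r sin θ − e = -18.309391 − 16 = -34.309391
sin φ = h / L = -34.309391 / 265 = -0.12946940
φ = arcsin(-0.12946940) = -7.438932°

-7.4389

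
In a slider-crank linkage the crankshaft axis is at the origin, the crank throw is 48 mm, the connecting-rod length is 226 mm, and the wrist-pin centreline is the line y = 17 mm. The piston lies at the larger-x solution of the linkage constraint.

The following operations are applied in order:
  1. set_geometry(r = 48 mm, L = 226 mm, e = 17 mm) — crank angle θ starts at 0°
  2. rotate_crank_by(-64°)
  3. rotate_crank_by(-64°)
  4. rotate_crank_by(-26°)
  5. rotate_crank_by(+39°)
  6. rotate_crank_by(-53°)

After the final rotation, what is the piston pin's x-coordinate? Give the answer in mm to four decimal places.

set_geometry: r = 48 mm, L = 226 mm, e = 17 mm; θ ← 0°
rotate_crank_by(-64°): θ ← 0° -64° = -64°
rotate_crank_by(-64°): θ ← -64° -64° = -128°
rotate_crank_by(-26°): θ ← -128° -26° = -154°
rotate_crank_by(+39°): θ ← -154° +39° = -115°
rotate_crank_by(-53°): θ ← -115° -53° = -168°
crank pin P = (r cos θ, r sin θ) = (-46.951085, -9.979761)
h = r sin θ − e = -9.979761 − 17 = -26.979761
x = r cos θ + √(L² − h²) = -46.951085 + √(51076.0 − 727.9075) = -46.951085 + 224.383806 = 177.432721

177.4327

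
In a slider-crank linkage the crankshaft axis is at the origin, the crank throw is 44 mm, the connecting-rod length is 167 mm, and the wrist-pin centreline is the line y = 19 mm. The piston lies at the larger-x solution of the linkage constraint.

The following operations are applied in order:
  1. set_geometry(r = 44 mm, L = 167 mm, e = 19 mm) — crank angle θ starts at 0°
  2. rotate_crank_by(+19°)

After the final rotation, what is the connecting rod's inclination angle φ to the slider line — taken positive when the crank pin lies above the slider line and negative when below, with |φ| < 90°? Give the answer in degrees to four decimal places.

-1.6041

set_geometry: r = 44 mm, L = 167 mm, e = 19 mm; θ ← 0°
rotate_crank_by(+19°): θ ← 0° +19° = 19°
crank pin P = (r cos θ, r sin θ) = (41.602817, 14.324999)
h = r sin θ − e = 14.324999 − 19 = -4.675001
sin φ = h / L = -4.675001 / 167 = -0.02799402
φ = arcsin(-0.02799402) = -1.604149°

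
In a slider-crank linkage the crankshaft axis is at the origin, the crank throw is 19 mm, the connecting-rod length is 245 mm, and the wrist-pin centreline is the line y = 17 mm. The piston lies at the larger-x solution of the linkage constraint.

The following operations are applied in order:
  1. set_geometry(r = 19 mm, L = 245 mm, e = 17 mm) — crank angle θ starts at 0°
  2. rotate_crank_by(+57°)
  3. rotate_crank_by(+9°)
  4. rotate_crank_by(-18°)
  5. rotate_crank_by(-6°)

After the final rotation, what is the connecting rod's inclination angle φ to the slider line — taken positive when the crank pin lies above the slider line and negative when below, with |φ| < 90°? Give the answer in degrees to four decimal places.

-1.0025

set_geometry: r = 19 mm, L = 245 mm, e = 17 mm; θ ← 0°
rotate_crank_by(+57°): θ ← 0° +57° = 57°
rotate_crank_by(+9°): θ ← 57° +9° = 66°
rotate_crank_by(-18°): θ ← 66° -18° = 48°
rotate_crank_by(-6°): θ ← 48° -6° = 42°
crank pin P = (r cos θ, r sin θ) = (14.119752, 12.713482)
h = r sin θ − e = 12.713482 − 17 = -4.286518
sin φ = h / L = -4.286518 / 245 = -0.01749599
φ = arcsin(-0.01749599) = -1.002498°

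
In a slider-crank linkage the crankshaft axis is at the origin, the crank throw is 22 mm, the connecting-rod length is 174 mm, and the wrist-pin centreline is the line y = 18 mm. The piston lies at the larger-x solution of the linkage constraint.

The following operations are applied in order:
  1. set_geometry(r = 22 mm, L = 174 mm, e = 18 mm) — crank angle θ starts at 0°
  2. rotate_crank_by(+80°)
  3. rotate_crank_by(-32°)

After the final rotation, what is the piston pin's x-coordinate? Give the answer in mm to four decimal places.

set_geometry: r = 22 mm, L = 174 mm, e = 18 mm; θ ← 0°
rotate_crank_by(+80°): θ ← 0° +80° = 80°
rotate_crank_by(-32°): θ ← 80° -32° = 48°
crank pin P = (r cos θ, r sin θ) = (14.720873, 16.349186)
h = r sin θ − e = 16.349186 − 18 = -1.650814
x = r cos θ + √(L² − h²) = 14.720873 + √(30276.0 − 2.7252) = 14.720873 + 173.992169 = 188.713042

188.7130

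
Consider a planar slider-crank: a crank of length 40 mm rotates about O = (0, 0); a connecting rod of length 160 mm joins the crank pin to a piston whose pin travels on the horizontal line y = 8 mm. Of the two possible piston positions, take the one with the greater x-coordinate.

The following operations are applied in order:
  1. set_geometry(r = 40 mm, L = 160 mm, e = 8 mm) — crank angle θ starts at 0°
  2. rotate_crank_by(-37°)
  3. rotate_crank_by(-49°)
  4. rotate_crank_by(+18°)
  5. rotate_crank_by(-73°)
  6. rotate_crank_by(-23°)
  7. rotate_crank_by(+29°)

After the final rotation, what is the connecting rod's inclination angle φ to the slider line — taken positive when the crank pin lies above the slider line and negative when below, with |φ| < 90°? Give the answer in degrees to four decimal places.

set_geometry: r = 40 mm, L = 160 mm, e = 8 mm; θ ← 0°
rotate_crank_by(-37°): θ ← 0° -37° = -37°
rotate_crank_by(-49°): θ ← -37° -49° = -86°
rotate_crank_by(+18°): θ ← -86° +18° = -68°
rotate_crank_by(-73°): θ ← -68° -73° = -141°
rotate_crank_by(-23°): θ ← -141° -23° = -164°
rotate_crank_by(+29°): θ ← -164° +29° = -135°
crank pin P = (r cos θ, r sin θ) = (-28.284271, -28.284271)
h = r sin θ − e = -28.284271 − 8 = -36.284271
sin φ = h / L = -36.284271 / 160 = -0.22677670
φ = arcsin(-0.22677670) = -13.107376°

-13.1074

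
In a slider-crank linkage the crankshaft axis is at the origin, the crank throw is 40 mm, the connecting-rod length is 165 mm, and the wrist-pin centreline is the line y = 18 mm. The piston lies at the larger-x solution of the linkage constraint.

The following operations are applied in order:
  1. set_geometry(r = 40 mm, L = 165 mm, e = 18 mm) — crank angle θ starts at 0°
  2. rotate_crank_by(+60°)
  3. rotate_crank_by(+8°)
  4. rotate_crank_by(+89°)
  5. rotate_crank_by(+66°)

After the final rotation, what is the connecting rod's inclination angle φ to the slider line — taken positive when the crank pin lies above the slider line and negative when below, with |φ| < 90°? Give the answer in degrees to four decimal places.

-15.9277

set_geometry: r = 40 mm, L = 165 mm, e = 18 mm; θ ← 0°
rotate_crank_by(+60°): θ ← 0° +60° = 60°
rotate_crank_by(+8°): θ ← 60° +8° = 68°
rotate_crank_by(+89°): θ ← 68° +89° = 157°
rotate_crank_by(+66°): θ ← 157° +66° = 223°
crank pin P = (r cos θ, r sin θ) = (-29.254148, -27.279934)
h = r sin θ − e = -27.279934 − 18 = -45.279934
sin φ = h / L = -45.279934 / 165 = -0.27442384
φ = arcsin(-0.27442384) = -15.927682°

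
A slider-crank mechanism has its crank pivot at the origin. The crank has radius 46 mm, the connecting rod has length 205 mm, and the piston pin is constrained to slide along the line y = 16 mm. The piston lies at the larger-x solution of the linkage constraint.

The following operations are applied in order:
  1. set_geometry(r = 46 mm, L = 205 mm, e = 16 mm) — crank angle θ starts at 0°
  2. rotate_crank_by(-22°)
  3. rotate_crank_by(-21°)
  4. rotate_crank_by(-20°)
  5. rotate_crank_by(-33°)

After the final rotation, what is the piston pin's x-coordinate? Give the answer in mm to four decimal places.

190.6711

set_geometry: r = 46 mm, L = 205 mm, e = 16 mm; θ ← 0°
rotate_crank_by(-22°): θ ← 0° -22° = -22°
rotate_crank_by(-21°): θ ← -22° -21° = -43°
rotate_crank_by(-20°): θ ← -43° -20° = -63°
rotate_crank_by(-33°): θ ← -63° -33° = -96°
crank pin P = (r cos θ, r sin θ) = (-4.808309, -45.748007)
h = r sin θ − e = -45.748007 − 16 = -61.748007
x = r cos θ + √(L² − h²) = -4.808309 + √(42025.0 − 3812.8164) = -4.808309 + 195.479369 = 190.671059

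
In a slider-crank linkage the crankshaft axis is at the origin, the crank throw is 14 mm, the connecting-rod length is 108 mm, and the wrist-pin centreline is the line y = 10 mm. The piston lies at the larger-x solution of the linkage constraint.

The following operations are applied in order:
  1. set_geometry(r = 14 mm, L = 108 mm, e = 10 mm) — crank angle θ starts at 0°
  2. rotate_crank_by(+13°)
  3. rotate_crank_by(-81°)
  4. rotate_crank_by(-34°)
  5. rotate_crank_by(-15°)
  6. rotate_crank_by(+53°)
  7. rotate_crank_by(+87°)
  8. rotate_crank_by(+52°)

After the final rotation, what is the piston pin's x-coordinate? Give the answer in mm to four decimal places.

111.5660

set_geometry: r = 14 mm, L = 108 mm, e = 10 mm; θ ← 0°
rotate_crank_by(+13°): θ ← 0° +13° = 13°
rotate_crank_by(-81°): θ ← 13° -81° = -68°
rotate_crank_by(-34°): θ ← -68° -34° = -102°
rotate_crank_by(-15°): θ ← -102° -15° = -117°
rotate_crank_by(+53°): θ ← -117° +53° = -64°
rotate_crank_by(+87°): θ ← -64° +87° = 23°
rotate_crank_by(+52°): θ ← 23° +52° = 75°
crank pin P = (r cos θ, r sin θ) = (3.623467, 13.522962)
h = r sin θ − e = 13.522962 − 10 = 3.522962
x = r cos θ + √(L² − h²) = 3.623467 + √(11664.0 − 12.4113) = 3.623467 + 107.942525 = 111.565992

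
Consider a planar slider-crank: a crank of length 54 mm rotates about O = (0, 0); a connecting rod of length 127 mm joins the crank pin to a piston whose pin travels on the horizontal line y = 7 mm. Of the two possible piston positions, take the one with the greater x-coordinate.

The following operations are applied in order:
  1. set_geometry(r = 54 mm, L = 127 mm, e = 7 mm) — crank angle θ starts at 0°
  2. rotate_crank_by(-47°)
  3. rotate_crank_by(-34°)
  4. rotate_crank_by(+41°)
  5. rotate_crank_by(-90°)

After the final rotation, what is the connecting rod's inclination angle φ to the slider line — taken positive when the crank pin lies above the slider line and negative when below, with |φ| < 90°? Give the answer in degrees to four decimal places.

-22.3856

set_geometry: r = 54 mm, L = 127 mm, e = 7 mm; θ ← 0°
rotate_crank_by(-47°): θ ← 0° -47° = -47°
rotate_crank_by(-34°): θ ← -47° -34° = -81°
rotate_crank_by(+41°): θ ← -81° +41° = -40°
rotate_crank_by(-90°): θ ← -40° -90° = -130°
crank pin P = (r cos θ, r sin θ) = (-34.710531, -41.366400)
h = r sin θ − e = -41.366400 − 7 = -48.366400
sin φ = h / L = -48.366400 / 127 = -0.38083779
φ = arcsin(-0.38083779) = -22.385587°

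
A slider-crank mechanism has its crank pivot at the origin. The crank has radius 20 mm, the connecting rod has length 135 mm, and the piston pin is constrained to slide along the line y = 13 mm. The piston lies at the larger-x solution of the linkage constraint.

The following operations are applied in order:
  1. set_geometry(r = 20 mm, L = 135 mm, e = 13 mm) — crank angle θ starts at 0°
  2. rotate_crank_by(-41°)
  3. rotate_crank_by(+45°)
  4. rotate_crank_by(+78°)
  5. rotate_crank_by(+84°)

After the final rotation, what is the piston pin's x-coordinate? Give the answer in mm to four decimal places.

115.3472

set_geometry: r = 20 mm, L = 135 mm, e = 13 mm; θ ← 0°
rotate_crank_by(-41°): θ ← 0° -41° = -41°
rotate_crank_by(+45°): θ ← -41° +45° = 4°
rotate_crank_by(+78°): θ ← 4° +78° = 82°
rotate_crank_by(+84°): θ ← 82° +84° = 166°
crank pin P = (r cos θ, r sin θ) = (-19.405915, 4.838438)
h = r sin θ − e = 4.838438 − 13 = -8.161562
x = r cos θ + √(L² − h²) = -19.405915 + √(18225.0 − 66.6111) = -19.405915 + 134.753066 = 115.347152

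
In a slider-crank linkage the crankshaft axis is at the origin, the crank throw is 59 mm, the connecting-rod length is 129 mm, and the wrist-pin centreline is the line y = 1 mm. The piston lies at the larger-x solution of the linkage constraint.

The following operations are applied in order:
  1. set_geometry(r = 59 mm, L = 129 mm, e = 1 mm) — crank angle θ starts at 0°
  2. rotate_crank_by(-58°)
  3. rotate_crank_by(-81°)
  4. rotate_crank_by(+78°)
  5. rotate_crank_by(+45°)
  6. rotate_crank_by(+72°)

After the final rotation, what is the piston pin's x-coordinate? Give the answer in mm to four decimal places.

152.7643

set_geometry: r = 59 mm, L = 129 mm, e = 1 mm; θ ← 0°
rotate_crank_by(-58°): θ ← 0° -58° = -58°
rotate_crank_by(-81°): θ ← -58° -81° = -139°
rotate_crank_by(+78°): θ ← -139° +78° = -61°
rotate_crank_by(+45°): θ ← -61° +45° = -16°
rotate_crank_by(+72°): θ ← -16° +72° = 56°
crank pin P = (r cos θ, r sin θ) = (32.992381, 48.913217)
h = r sin θ − e = 48.913217 − 1 = 47.913217
x = r cos θ + √(L² − h²) = 32.992381 + √(16641.0 − 2295.6763) = 32.992381 + 119.771965 = 152.764347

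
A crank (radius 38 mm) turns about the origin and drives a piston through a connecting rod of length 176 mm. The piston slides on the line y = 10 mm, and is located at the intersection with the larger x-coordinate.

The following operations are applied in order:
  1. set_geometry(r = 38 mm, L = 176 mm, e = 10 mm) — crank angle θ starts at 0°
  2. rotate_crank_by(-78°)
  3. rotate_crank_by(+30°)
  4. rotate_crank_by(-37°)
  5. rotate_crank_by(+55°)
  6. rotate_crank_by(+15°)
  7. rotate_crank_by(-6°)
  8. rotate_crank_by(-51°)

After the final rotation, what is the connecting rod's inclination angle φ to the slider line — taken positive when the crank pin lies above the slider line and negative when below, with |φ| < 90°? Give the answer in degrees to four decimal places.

set_geometry: r = 38 mm, L = 176 mm, e = 10 mm; θ ← 0°
rotate_crank_by(-78°): θ ← 0° -78° = -78°
rotate_crank_by(+30°): θ ← -78° +30° = -48°
rotate_crank_by(-37°): θ ← -48° -37° = -85°
rotate_crank_by(+55°): θ ← -85° +55° = -30°
rotate_crank_by(+15°): θ ← -30° +15° = -15°
rotate_crank_by(-6°): θ ← -15° -6° = -21°
rotate_crank_by(-51°): θ ← -21° -51° = -72°
crank pin P = (r cos θ, r sin θ) = (11.742646, -36.140148)
h = r sin θ − e = -36.140148 − 10 = -46.140148
sin φ = h / L = -46.140148 / 176 = -0.26215993
φ = arcsin(-0.26215993) = -15.198263°

-15.1983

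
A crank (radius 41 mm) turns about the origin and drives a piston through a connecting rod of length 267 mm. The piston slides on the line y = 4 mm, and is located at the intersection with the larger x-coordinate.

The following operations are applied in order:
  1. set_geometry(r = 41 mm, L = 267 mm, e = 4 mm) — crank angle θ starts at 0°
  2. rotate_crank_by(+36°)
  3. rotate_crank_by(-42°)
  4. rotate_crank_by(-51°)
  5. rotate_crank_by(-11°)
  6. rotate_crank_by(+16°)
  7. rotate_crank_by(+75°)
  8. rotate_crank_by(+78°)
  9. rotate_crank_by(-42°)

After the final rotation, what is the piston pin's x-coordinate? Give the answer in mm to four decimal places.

286.2940

set_geometry: r = 41 mm, L = 267 mm, e = 4 mm; θ ← 0°
rotate_crank_by(+36°): θ ← 0° +36° = 36°
rotate_crank_by(-42°): θ ← 36° -42° = -6°
rotate_crank_by(-51°): θ ← -6° -51° = -57°
rotate_crank_by(-11°): θ ← -57° -11° = -68°
rotate_crank_by(+16°): θ ← -68° +16° = -52°
rotate_crank_by(+75°): θ ← -52° +75° = 23°
rotate_crank_by(+78°): θ ← 23° +78° = 101°
rotate_crank_by(-42°): θ ← 101° -42° = 59°
crank pin P = (r cos θ, r sin θ) = (21.116561, 35.143859)
h = r sin θ − e = 35.143859 − 4 = 31.143859
x = r cos θ + √(L² − h²) = 21.116561 + √(71289.0 − 969.9400) = 21.116561 + 265.177412 = 286.293973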